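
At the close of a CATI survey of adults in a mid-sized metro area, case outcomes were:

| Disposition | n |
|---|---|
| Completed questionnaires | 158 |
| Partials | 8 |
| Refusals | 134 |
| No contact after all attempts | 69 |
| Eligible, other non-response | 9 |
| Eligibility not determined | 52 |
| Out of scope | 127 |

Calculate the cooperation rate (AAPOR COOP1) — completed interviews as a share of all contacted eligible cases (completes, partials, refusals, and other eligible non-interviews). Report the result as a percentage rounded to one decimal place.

Numerator → 158
Denom → 158 + 8 + 134 + 9 = 309
COOP1 = 158 / 309 = 0.5113

51.1%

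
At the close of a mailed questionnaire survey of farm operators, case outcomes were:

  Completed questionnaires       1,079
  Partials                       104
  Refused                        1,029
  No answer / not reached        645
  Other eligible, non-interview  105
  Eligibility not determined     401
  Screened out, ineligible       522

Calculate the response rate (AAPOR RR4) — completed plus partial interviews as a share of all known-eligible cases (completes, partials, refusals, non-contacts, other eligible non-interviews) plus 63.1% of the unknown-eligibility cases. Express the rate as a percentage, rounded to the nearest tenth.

Numerator → 1079 + 104 = 1183
Eligible (known) → 1079 + 104 + 1029 + 645 + 105 = 2962
Estimated eligible among unknowns → 0.6310 × 401 = 253.03
Base → 2962 + 253.03 = 3215.03
RR4 = 1183 / 3215.03 = 0.3680

36.8%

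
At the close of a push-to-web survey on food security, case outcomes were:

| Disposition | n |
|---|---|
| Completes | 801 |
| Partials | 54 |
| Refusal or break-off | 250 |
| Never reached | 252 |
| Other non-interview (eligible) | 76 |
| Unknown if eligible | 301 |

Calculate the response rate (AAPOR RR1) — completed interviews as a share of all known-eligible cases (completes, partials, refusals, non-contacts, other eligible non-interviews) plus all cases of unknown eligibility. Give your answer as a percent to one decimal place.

46.2%

Num = 801
Base = 801 + 54 + 250 + 252 + 76 + 301 = 1734
RR1 = 801 / 1734 = 0.4619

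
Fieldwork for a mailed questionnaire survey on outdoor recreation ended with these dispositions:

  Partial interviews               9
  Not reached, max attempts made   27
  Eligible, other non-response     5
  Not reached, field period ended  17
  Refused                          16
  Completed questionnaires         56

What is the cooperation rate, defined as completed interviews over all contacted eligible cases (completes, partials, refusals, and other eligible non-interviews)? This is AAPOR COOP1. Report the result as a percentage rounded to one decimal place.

Non-contacts = 17 + 27 = 44
Numerator: 56
Denom: 56 + 9 + 16 + 5 = 86
COOP1 = 56 / 86 = 0.6512

65.1%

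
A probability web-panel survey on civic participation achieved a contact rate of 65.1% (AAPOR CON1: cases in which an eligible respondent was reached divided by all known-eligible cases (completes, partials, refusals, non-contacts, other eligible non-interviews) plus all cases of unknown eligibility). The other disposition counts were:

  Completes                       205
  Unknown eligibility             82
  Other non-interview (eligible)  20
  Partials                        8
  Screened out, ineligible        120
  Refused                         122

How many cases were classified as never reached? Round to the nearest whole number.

108

Numerator: 205 + 8 + 122 + 20 = 355
CON1 = 355 / D = 0.651
D = 355 / 0.651 = 545.3
Rest of base = 437
never reached = 545.3 − 437 ≈ 108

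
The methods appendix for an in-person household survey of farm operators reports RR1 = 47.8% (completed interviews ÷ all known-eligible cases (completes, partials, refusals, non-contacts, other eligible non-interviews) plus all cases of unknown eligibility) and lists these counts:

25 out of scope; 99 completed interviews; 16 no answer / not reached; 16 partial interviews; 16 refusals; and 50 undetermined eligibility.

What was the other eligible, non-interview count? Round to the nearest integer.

RR1 = 99 / D = 0.478
D = 99 / 0.478 = 207.1
Other denominator terms total 197
other eligible, non-interview = 207.1 − 197 ≈ 10

10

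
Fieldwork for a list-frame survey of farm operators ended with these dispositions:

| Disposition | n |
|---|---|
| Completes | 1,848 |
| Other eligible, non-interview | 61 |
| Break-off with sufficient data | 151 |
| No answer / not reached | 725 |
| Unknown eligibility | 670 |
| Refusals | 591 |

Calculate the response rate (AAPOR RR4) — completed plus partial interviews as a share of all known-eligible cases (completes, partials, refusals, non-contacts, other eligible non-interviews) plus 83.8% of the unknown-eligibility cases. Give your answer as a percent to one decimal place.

50.8%

Num = 1848 + 151 = 1999
Determined eligible = 1848 + 151 + 591 + 725 + 61 = 3376
Eligible share of unknowns = 0.8380 × 670 = 561.46
Denom = 3376 + 561.46 = 3937.46
RR4 = 1999 / 3937.46 = 0.5077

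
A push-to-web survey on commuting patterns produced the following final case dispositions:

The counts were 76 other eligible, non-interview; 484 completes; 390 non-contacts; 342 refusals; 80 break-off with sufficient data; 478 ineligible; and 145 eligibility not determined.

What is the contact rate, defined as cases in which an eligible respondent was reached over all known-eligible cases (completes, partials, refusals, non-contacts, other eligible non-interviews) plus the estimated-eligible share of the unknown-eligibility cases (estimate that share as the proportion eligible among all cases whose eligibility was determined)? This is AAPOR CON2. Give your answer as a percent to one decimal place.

Num → 484 + 80 + 342 + 76 = 982
Known eligible → 484 + 80 + 342 + 390 + 76 = 1372
e = 1372 / (1372 + 478) = 1372 / 1850 = 0.7416
Estimated eligible among unknowns → 0.7416 × 145 = 107.53
Denominator → 1372 + 107.53 = 1479.53
CON2 = 982 / 1479.53 = 0.6637

66.4%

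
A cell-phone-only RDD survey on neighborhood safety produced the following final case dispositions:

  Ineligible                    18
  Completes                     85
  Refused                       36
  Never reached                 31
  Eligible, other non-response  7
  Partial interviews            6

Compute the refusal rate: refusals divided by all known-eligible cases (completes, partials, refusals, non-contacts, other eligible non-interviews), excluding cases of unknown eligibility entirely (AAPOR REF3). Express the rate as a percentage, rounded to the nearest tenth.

Top: 36
Denom: 85 + 6 + 36 + 31 + 7 = 165
REF3 = 36 / 165 = 0.2182

21.8%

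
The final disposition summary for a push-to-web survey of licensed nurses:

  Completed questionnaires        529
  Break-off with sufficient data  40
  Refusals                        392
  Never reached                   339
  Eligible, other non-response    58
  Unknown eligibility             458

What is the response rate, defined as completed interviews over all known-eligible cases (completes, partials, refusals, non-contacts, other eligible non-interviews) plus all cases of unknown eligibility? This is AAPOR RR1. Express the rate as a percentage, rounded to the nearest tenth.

Top: 529
Denom: 529 + 40 + 392 + 339 + 58 + 458 = 1816
RR1 = 529 / 1816 = 0.2913

29.1%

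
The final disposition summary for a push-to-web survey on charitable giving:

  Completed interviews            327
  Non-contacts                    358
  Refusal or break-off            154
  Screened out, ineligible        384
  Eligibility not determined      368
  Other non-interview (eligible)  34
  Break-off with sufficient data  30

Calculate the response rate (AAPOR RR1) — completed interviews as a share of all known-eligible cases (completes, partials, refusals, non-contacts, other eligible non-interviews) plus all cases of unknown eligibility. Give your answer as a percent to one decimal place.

Top → 327
Denominator → 327 + 30 + 154 + 358 + 34 + 368 = 1271
RR1 = 327 / 1271 = 0.2573

25.7%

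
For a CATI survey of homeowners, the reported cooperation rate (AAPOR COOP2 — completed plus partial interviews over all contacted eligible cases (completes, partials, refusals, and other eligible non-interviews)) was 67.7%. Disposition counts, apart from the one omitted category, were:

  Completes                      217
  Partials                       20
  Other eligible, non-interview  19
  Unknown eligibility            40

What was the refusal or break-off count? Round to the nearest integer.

Num: 217 + 20 = 237
COOP2 = 237 / D = 0.677
D = 237 / 0.677 = 350.1
Other denominator terms total 256
refusal or break-off = 350.1 − 256 ≈ 94

94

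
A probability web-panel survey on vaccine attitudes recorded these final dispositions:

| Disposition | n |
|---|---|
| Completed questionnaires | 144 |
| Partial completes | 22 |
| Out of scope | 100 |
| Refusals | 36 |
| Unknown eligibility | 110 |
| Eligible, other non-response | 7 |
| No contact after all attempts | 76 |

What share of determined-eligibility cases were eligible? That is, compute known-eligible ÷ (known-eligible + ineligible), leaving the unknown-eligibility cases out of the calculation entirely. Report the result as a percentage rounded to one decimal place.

74.0%

Known eligible: 144 + 22 + 36 + 76 + 7 = 285
e = 285 / (285 + 100) = 285 / 385 = 0.7403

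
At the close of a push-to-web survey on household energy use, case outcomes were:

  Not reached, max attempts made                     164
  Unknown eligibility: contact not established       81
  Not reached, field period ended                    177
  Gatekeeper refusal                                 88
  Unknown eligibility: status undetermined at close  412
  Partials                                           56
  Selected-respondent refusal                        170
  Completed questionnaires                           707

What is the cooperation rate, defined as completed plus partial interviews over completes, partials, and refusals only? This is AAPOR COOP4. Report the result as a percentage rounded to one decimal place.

74.7%

Refused = 88 + 170 = 258
No contact after all attempts = 177 + 164 = 341
Unknown if eligible = 81 + 412 = 493
Top = 707 + 56 = 763
Denominator = 707 + 56 + 258 = 1021
COOP4 = 763 / 1021 = 0.7473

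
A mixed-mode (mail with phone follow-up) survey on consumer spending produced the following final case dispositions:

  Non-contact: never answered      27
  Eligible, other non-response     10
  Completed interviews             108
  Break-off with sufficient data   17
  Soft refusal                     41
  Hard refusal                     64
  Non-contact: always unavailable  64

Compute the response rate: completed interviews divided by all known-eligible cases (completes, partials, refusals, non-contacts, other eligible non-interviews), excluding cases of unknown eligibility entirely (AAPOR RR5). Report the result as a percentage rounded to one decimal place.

32.6%

Refused = 64 + 41 = 105
Never reached = 27 + 64 = 91
Numerator: 108
Denominator: 108 + 17 + 105 + 91 + 10 = 331
RR5 = 108 / 331 = 0.3263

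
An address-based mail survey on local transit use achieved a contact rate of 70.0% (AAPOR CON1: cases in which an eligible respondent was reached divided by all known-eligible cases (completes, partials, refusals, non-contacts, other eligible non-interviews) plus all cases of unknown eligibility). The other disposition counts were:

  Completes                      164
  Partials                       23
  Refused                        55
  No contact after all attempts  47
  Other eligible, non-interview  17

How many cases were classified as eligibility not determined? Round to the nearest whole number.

Top → 164 + 23 + 55 + 17 = 259
CON1 = 259 / D = 0.700
D = 259 / 0.700 = 370.0
Remaining denominator categories sum to 306
eligibility not determined = 370.0 − 306 ≈ 64

64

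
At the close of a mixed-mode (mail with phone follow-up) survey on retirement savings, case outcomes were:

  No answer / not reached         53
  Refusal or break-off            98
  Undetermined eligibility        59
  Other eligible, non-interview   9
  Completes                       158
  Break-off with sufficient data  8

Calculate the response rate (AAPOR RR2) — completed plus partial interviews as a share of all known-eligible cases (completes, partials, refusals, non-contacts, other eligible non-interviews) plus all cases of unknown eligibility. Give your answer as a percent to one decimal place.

Num → 158 + 8 = 166
Base → 158 + 8 + 98 + 53 + 9 + 59 = 385
RR2 = 166 / 385 = 0.4312

43.1%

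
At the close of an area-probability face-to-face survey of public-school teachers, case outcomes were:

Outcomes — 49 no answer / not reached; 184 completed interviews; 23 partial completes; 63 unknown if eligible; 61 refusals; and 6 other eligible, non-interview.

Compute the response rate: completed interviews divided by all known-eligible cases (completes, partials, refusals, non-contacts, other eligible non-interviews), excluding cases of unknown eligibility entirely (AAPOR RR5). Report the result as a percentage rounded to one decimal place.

Top → 184
Denominator → 184 + 23 + 61 + 49 + 6 = 323
RR5 = 184 / 323 = 0.5697

57.0%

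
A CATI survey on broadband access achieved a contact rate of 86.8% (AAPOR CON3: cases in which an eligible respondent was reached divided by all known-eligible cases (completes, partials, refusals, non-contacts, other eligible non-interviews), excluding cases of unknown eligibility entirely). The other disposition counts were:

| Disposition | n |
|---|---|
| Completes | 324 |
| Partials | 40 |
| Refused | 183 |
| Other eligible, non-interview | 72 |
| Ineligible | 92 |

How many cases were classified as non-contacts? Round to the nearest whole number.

Top: 324 + 40 + 183 + 72 = 619
CON3 = 619 / D = 0.868
D = 619 / 0.868 = 713.1
Other denominator terms total 619
non-contacts = 713.1 − 619 ≈ 94

94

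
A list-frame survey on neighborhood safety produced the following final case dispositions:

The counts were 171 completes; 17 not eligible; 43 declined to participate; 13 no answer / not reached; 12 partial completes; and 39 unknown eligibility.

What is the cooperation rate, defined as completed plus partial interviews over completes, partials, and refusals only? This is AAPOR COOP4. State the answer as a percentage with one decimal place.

Num → 171 + 12 = 183
Base → 171 + 12 + 43 = 226
COOP4 = 183 / 226 = 0.8097

81.0%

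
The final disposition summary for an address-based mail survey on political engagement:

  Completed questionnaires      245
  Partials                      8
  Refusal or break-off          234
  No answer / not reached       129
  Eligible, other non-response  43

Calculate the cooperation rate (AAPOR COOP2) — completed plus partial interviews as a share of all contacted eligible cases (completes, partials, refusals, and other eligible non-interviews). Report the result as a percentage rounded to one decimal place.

47.7%

Top = 245 + 8 = 253
Denominator = 245 + 8 + 234 + 43 = 530
COOP2 = 253 / 530 = 0.4774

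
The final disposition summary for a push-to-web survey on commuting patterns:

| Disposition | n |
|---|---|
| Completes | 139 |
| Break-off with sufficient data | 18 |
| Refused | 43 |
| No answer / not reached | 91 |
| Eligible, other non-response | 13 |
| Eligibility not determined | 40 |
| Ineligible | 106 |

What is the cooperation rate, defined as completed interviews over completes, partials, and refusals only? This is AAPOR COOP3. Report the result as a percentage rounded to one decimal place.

69.5%

Top → 139
Base → 139 + 18 + 43 = 200
COOP3 = 139 / 200 = 0.6950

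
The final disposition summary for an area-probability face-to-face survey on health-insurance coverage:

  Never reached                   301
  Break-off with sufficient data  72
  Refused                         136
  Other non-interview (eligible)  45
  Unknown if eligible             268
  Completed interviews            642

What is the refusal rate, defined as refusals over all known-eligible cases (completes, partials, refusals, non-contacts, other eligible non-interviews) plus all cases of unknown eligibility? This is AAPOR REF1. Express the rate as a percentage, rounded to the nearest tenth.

9.3%

Num → 136
Base → 642 + 72 + 136 + 301 + 45 + 268 = 1464
REF1 = 136 / 1464 = 0.0929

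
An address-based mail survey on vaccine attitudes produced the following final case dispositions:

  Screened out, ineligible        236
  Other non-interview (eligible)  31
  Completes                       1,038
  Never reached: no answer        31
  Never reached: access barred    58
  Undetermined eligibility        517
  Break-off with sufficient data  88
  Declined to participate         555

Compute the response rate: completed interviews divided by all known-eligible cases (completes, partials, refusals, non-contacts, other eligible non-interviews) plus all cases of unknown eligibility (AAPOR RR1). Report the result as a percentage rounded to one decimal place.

No contact after all attempts = 31 + 58 = 89
Top: 1038
Base: 1038 + 88 + 555 + 89 + 31 + 517 = 2318
RR1 = 1038 / 2318 = 0.4478

44.8%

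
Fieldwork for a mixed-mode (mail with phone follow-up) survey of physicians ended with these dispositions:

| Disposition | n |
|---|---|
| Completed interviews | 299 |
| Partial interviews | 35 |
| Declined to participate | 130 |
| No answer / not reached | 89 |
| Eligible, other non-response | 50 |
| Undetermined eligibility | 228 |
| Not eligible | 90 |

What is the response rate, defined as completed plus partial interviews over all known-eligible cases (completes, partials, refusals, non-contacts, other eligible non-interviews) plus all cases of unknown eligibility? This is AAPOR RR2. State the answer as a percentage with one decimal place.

40.2%

Num → 299 + 35 = 334
Base → 299 + 35 + 130 + 89 + 50 + 228 = 831
RR2 = 334 / 831 = 0.4019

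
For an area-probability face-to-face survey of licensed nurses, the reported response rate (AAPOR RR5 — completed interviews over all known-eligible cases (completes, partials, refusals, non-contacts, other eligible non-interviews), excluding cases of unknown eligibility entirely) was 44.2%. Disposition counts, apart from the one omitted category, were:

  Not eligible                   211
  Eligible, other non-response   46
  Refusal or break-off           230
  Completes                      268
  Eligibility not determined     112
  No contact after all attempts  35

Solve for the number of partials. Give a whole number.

27

RR5 = 268 / D = 0.442
D = 268 / 0.442 = 606.3
Rest of base = 579
partials = 606.3 − 579 ≈ 27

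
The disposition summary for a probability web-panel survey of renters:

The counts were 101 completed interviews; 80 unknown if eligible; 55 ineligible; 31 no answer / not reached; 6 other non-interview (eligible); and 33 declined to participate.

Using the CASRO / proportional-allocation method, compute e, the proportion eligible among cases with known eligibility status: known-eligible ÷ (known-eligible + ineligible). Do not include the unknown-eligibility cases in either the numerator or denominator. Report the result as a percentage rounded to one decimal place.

75.7%

Eligible (known): 101 + 33 + 31 + 6 = 171
e = 171 / (171 + 55) = 171 / 226 = 0.7566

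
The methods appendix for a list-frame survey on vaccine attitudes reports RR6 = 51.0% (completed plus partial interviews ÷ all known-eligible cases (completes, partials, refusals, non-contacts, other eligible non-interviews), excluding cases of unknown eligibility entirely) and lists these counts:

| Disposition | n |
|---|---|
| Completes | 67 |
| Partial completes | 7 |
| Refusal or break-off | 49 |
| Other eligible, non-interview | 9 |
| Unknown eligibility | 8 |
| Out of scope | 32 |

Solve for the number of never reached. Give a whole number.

13

Top: 67 + 7 = 74
RR6 = 74 / D = 0.510
D = 74 / 0.510 = 145.1
Remaining denominator categories sum to 132
never reached = 145.1 − 132 ≈ 13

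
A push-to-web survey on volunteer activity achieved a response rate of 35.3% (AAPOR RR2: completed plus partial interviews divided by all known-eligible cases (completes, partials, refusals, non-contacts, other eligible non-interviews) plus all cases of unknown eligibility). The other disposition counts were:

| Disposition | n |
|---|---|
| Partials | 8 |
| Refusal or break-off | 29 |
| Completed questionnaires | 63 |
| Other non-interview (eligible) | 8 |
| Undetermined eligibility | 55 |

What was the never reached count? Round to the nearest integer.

Top: 63 + 8 = 71
RR2 = 71 / D = 0.353
D = 71 / 0.353 = 201.1
Rest of base = 163
never reached = 201.1 − 163 ≈ 38

38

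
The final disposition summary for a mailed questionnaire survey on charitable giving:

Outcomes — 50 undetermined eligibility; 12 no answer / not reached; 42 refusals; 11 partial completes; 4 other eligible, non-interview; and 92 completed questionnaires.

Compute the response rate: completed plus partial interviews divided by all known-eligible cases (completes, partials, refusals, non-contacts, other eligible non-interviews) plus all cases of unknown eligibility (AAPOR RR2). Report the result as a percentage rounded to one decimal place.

48.8%

Numerator → 92 + 11 = 103
Base → 92 + 11 + 42 + 12 + 4 + 50 = 211
RR2 = 103 / 211 = 0.4882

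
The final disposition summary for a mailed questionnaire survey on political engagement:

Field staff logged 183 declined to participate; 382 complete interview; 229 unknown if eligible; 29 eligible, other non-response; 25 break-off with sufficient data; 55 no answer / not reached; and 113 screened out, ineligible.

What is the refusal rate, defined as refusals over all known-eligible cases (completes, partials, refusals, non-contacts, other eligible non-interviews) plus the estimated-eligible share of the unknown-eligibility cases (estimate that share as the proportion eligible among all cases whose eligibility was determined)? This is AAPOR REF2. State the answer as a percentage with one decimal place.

Num = 183
Eligible (known) = 382 + 25 + 183 + 55 + 29 = 674
e = 674 / (674 + 113) = 674 / 787 = 0.8564
Eligible share of unknowns = 0.8564 × 229 = 196.12
Base = 674 + 196.12 = 870.12
REF2 = 183 / 870.12 = 0.2103

21.0%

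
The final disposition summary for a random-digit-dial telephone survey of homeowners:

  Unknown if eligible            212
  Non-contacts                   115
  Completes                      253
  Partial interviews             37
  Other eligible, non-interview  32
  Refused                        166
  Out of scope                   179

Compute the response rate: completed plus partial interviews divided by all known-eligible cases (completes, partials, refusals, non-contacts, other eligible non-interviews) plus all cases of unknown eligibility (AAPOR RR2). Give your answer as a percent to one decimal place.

35.6%

Num = 253 + 37 = 290
Denom = 253 + 37 + 166 + 115 + 32 + 212 = 815
RR2 = 290 / 815 = 0.3558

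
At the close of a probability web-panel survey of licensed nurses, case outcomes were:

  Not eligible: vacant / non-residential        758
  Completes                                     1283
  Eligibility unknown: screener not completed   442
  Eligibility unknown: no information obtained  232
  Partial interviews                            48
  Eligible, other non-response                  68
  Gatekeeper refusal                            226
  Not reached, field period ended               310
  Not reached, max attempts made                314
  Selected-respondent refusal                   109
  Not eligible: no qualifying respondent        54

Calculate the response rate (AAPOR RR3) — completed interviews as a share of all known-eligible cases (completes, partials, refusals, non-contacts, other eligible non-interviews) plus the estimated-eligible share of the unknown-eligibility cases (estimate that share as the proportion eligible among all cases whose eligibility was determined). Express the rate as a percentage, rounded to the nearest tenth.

44.9%

Refusal or break-off = 226 + 109 = 335
No answer / not reached = 310 + 314 = 624
Eligibility not determined = 442 + 232 = 674
Not eligible = 54 + 758 = 812
Num → 1283
Eligible (known) → 1283 + 48 + 335 + 624 + 68 = 2358
e = 2358 / (2358 + 812) = 2358 / 3170 = 0.7438
Eligible share of unknowns → 0.7438 × 674 = 501.32
Denominator → 2358 + 501.32 = 2859.32
RR3 = 1283 / 2859.32 = 0.4487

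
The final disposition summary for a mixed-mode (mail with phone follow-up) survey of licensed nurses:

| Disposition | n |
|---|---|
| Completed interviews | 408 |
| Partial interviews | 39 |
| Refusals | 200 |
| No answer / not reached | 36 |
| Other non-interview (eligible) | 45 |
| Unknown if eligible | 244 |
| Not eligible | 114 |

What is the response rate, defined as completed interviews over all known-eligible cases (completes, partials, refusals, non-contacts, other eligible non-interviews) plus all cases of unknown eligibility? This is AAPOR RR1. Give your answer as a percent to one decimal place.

Numerator → 408
Base → 408 + 39 + 200 + 36 + 45 + 244 = 972
RR1 = 408 / 972 = 0.4198

42.0%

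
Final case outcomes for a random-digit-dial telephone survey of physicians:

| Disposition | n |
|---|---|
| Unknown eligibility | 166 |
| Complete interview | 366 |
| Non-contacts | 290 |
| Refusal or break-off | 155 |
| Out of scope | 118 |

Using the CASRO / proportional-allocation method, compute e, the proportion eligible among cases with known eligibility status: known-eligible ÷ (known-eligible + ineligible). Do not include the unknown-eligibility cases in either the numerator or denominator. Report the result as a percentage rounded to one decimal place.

Known eligible → 366 + 155 + 290 = 811
e = 811 / (811 + 118) = 811 / 929 = 0.8730

87.3%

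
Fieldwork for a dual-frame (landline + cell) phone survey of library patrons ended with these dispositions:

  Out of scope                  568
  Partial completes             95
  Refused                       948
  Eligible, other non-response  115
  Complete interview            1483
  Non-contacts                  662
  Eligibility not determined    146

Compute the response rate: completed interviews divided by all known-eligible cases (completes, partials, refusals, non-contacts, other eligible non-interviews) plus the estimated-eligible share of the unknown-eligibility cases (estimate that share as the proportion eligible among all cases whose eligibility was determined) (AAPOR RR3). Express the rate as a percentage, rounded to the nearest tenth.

Num: 1483
Determined eligible: 1483 + 95 + 948 + 662 + 115 = 3303
e = 3303 / (3303 + 568) = 3303 / 3871 = 0.8533
e × U: 0.8533 × 146 = 124.58
Denom: 3303 + 124.58 = 3427.58
RR3 = 1483 / 3427.58 = 0.4327

43.3%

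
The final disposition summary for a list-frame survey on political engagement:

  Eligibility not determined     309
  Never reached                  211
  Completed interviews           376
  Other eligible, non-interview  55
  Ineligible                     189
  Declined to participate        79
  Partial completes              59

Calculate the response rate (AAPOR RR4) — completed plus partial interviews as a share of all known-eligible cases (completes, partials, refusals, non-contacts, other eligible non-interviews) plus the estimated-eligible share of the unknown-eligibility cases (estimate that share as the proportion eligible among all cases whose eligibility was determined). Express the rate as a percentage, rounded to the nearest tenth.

42.3%

Num: 376 + 59 = 435
Known eligible: 376 + 59 + 79 + 211 + 55 = 780
e = 780 / (780 + 189) = 780 / 969 = 0.8050
e × U: 0.8050 × 309 = 248.75
Denom: 780 + 248.75 = 1028.75
RR4 = 435 / 1028.75 = 0.4228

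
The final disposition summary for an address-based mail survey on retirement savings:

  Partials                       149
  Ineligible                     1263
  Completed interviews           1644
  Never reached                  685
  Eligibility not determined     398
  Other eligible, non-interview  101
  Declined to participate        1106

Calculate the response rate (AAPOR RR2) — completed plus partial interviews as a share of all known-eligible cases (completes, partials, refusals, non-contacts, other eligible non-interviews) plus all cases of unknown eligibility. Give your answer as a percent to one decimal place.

Num: 1644 + 149 = 1793
Denominator: 1644 + 149 + 1106 + 685 + 101 + 398 = 4083
RR2 = 1793 / 4083 = 0.4391

43.9%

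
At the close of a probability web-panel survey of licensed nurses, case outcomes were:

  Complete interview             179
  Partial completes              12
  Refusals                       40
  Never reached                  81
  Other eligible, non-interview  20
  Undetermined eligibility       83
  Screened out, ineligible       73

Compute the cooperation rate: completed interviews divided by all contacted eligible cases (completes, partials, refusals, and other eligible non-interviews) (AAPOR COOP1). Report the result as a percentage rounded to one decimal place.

71.3%

Top = 179
Denom = 179 + 12 + 40 + 20 = 251
COOP1 = 179 / 251 = 0.7131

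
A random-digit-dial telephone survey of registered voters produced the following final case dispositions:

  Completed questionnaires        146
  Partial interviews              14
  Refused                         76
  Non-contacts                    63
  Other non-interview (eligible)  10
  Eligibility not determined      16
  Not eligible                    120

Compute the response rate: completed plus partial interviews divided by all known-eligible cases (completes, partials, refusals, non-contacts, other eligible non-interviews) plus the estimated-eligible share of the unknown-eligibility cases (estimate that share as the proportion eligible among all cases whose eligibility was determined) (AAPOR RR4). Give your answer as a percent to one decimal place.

Num: 146 + 14 = 160
Known eligible: 146 + 14 + 76 + 63 + 10 = 309
e = 309 / (309 + 120) = 309 / 429 = 0.7203
Eligible share of unknowns: 0.7203 × 16 = 11.52
Denom: 309 + 11.52 = 320.52
RR4 = 160 / 320.52 = 0.4992

49.9%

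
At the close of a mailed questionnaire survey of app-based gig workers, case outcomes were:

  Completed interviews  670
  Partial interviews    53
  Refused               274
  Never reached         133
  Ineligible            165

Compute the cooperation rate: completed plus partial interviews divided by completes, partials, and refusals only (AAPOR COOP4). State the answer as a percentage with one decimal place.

Num: 670 + 53 = 723
Base: 670 + 53 + 274 = 997
COOP4 = 723 / 997 = 0.7252

72.5%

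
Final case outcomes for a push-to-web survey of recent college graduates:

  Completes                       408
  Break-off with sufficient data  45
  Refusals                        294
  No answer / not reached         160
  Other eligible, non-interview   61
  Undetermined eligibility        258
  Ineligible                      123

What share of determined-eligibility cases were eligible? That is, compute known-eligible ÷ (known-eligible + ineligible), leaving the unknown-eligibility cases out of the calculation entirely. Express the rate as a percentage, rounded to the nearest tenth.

88.7%

Known eligible = 408 + 45 + 294 + 160 + 61 = 968
e = 968 / (968 + 123) = 968 / 1091 = 0.8873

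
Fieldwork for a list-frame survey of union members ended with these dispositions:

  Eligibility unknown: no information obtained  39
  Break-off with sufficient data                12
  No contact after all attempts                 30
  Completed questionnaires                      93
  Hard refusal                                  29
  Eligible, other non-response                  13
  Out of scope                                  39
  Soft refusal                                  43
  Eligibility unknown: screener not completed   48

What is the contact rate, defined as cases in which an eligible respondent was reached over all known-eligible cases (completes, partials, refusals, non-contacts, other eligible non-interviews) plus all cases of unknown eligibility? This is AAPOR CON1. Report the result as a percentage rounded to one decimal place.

61.9%

Declined to participate = 29 + 43 = 72
Unknown if eligible = 48 + 39 = 87
Top → 93 + 12 + 72 + 13 = 190
Denominator → 93 + 12 + 72 + 30 + 13 + 87 = 307
CON1 = 190 / 307 = 0.6189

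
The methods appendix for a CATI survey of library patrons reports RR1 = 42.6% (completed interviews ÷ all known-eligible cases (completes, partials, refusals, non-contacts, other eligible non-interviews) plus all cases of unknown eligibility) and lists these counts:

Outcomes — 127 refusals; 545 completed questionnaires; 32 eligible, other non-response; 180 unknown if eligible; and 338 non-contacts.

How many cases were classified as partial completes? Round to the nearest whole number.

57

RR1 = 545 / D = 0.426
D = 545 / 0.426 = 1279.3
Other denominator terms total 1222
partial completes = 1279.3 − 1222 ≈ 57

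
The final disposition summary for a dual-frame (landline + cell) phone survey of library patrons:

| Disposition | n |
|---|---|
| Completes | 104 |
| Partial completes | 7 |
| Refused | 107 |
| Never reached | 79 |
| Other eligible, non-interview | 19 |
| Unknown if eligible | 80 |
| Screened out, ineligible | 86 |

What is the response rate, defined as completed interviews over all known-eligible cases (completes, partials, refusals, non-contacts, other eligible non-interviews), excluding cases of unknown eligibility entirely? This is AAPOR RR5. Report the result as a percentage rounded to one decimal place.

32.9%

Top → 104
Denominator → 104 + 7 + 107 + 79 + 19 = 316
RR5 = 104 / 316 = 0.3291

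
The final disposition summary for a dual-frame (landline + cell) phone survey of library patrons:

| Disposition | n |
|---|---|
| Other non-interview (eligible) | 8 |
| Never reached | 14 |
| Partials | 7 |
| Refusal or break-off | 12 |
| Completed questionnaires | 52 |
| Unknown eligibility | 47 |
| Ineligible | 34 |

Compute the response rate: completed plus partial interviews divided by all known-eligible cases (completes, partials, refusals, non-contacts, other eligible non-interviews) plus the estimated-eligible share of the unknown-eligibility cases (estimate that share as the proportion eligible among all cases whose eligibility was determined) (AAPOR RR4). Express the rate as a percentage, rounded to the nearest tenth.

46.3%

Top → 52 + 7 = 59
Known eligible → 52 + 7 + 12 + 14 + 8 = 93
e = 93 / (93 + 34) = 93 / 127 = 0.7323
e × U → 0.7323 × 47 = 34.42
Denominator → 93 + 34.42 = 127.42
RR4 = 59 / 127.42 = 0.4630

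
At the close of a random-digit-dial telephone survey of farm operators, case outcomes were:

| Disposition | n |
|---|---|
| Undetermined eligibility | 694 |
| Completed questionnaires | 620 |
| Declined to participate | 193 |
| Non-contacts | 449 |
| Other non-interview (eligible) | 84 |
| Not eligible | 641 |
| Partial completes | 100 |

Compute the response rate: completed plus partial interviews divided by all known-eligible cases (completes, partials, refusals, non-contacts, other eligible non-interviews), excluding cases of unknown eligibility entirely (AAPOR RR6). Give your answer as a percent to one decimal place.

49.8%

Num = 620 + 100 = 720
Base = 620 + 100 + 193 + 449 + 84 = 1446
RR6 = 720 / 1446 = 0.4979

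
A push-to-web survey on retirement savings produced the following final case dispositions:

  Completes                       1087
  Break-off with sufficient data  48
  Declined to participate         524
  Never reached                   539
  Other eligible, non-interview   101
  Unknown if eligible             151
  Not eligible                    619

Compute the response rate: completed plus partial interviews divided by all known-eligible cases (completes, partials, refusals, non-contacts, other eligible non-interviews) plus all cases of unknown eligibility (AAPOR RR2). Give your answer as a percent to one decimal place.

Numerator: 1087 + 48 = 1135
Base: 1087 + 48 + 524 + 539 + 101 + 151 = 2450
RR2 = 1135 / 2450 = 0.4633

46.3%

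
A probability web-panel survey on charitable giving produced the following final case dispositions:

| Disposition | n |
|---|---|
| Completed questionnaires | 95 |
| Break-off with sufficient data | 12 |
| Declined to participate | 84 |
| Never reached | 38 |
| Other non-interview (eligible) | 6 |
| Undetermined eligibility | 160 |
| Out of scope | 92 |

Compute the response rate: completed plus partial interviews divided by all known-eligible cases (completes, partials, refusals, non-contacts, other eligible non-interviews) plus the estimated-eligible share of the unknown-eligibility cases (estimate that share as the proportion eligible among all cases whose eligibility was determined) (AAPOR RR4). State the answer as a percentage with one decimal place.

Num: 95 + 12 = 107
Known eligible: 95 + 12 + 84 + 38 + 6 = 235
e = 235 / (235 + 92) = 235 / 327 = 0.7187
e × U: 0.7187 × 160 = 114.99
Denominator: 235 + 114.99 = 349.99
RR4 = 107 / 349.99 = 0.3057

30.6%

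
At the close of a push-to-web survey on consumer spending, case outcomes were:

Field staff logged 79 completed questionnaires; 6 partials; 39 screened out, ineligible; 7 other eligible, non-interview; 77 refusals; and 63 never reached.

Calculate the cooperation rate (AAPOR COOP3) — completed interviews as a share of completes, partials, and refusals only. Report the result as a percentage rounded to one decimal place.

Numerator = 79
Denom = 79 + 6 + 77 = 162
COOP3 = 79 / 162 = 0.4877

48.8%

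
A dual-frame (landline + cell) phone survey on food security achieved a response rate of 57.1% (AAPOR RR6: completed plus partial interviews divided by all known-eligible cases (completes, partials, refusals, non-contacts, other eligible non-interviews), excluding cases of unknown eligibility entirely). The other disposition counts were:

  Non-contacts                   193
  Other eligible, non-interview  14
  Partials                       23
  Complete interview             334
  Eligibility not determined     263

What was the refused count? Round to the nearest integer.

61

Top: 334 + 23 = 357
RR6 = 357 / D = 0.571
D = 357 / 0.571 = 625.2
Rest of base = 564
refused = 625.2 − 564 ≈ 61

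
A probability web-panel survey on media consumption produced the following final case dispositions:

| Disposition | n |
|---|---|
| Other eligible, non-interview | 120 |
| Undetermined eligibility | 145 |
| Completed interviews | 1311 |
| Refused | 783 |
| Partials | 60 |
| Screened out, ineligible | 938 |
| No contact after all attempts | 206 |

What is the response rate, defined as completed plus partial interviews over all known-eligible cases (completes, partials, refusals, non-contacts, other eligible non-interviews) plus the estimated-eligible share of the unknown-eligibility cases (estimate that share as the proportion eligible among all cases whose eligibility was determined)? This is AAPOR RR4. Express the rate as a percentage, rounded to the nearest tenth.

53.0%

Num = 1311 + 60 = 1371
Known eligible = 1311 + 60 + 783 + 206 + 120 = 2480
e = 2480 / (2480 + 938) = 2480 / 3418 = 0.7256
Eligible share of unknowns = 0.7256 × 145 = 105.21
Base = 2480 + 105.21 = 2585.21
RR4 = 1371 / 2585.21 = 0.5303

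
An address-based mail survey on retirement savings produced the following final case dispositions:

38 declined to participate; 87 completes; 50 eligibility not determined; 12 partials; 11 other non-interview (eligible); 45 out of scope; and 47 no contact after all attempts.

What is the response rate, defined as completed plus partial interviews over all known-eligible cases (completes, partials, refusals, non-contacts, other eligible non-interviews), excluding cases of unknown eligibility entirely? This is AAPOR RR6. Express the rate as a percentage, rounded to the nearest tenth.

50.8%

Num = 87 + 12 = 99
Denominator = 87 + 12 + 38 + 47 + 11 = 195
RR6 = 99 / 195 = 0.5077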